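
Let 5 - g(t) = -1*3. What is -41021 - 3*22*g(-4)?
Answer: -41549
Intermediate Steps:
g(t) = 8 (g(t) = 5 - (-1)*3 = 5 - 1*(-3) = 5 + 3 = 8)
-41021 - 3*22*g(-4) = -41021 - 3*22*8 = -41021 - 66*8 = -41021 - 1*528 = -41021 - 528 = -41549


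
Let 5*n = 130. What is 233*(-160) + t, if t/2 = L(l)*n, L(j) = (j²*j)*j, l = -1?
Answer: -37228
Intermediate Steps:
n = 26 (n = (⅕)*130 = 26)
L(j) = j⁴ (L(j) = j³*j = j⁴)
t = 52 (t = 2*((-1)⁴*26) = 2*(1*26) = 2*26 = 52)
233*(-160) + t = 233*(-160) + 52 = -37280 + 52 = -37228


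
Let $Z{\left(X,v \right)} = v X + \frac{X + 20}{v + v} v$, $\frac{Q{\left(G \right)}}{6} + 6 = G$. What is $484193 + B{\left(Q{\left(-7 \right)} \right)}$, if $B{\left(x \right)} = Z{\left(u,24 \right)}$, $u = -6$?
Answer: $484056$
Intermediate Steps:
$Q{\left(G \right)} = -36 + 6 G$
$Z{\left(X,v \right)} = 10 + \frac{X}{2} + X v$ ($Z{\left(X,v \right)} = X v + \frac{20 + X}{2 v} v = X v + \left(10 + \frac{X}{2}\right) = 10 + \frac{X}{2} + X v$)
$B{\left(x \right)} = -137$ ($B{\left(x \right)} = 10 + \frac{1}{2} \left(-6\right) - 144 = 10 - 3 - 144 = -137$)
$484193 + B{\left(Q{\left(-7 \right)} \right)} = 484193 - 137 = 484056$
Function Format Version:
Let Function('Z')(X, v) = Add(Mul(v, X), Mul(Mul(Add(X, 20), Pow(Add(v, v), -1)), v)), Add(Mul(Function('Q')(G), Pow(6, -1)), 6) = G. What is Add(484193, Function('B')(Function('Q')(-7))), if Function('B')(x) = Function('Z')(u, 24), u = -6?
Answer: 484056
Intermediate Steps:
Function('Q')(G) = Add(-36, Mul(6, G))
Function('Z')(X, v) = Add(10, Mul(Rational(1, 2), X), Mul(X, v)) (Function('Z')(X, v) = Add(Mul(X, v), Mul(Mul(Add(20, X), Pow(Mul(2, v), -1)), v)) = Add(Mul(X, v), Mul(Mul(Add(20, X), Mul(Rational(1, 2), Pow(v, -1))), v)) = Add(Mul(X, v), Mul(Mul(Rational(1, 2), Pow(v, -1), Add(20, X)), v)) = Add(Mul(X, v), Add(10, Mul(Rational(1, 2), X))) = Add(10, Mul(Rational(1, 2), X), Mul(X, v)))
Function('B')(x) = -137 (Function('B')(x) = Add(10, Mul(Rational(1, 2), -6), Mul(-6, 24)) = Add(10, -3, -144) = -137)
Add(484193, Function('B')(Function('Q')(-7))) = Add(484193, -137) = 484056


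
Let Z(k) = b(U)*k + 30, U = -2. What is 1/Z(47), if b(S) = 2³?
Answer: 1/406 ≈ 0.0024631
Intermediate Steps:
b(S) = 8
Z(k) = 30 + 8*k (Z(k) = 8*k + 30 = 30 + 8*k)
1/Z(47) = 1/(30 + 8*47) = 1/(30 + 376) = 1/406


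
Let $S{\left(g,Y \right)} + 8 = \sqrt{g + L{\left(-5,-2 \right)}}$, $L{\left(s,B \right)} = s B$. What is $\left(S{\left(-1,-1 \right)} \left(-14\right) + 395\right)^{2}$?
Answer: $216225$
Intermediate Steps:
$L{\left(s,B \right)} = B s$
$S{\left(g,Y \right)} = -8 + \sqrt{10 + g}$ ($S{\left(g,Y \right)} = -8 + \sqrt{g - -10} = -8 + \sqrt{g + 10} = -8 + \sqrt{10 + g}$)
$\left(S{\left(-1,-1 \right)} \left(-14\right) + 395\right)^{2} = \left(\left(-8 + \sqrt{10 - 1}\right) \left(-14\right) + 395\right)^{2} = \left(\left(-8 + \sqrt{9}\right) \left(-14\right) + 395\right)^{2} = \left(\left(-8 + 3\right) \left(-14\right) + 395\right)^{2} = \left(\left(-5\right) \left(-14\right) + 395\right)^{2} = \left(70 + 395\right)^{2} = 465^{2} = 216225$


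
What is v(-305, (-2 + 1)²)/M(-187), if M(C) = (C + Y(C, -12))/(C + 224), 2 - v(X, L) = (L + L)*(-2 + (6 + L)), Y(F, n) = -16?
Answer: 296/203 ≈ 1.4581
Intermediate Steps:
v(X, L) = 2 - 2*L*(4 + L) (v(X, L) = 2 - (L + L)*(-2 + (6 + L)) = 2 - 2*L*(4 + L))
M(C) = (-16 + C)/(224 + C) (M(C) = (C - 16)/(C + 224) = (-16 + C)/(224 + C))
v(-305, (-2 + 1)²)/M(-187) = (2 - 8*(-2 + 1)² - 2*(-2 + 1)⁴)/(((-16 - 187)/(224 - 187))) = (2 - 8*(-1)² - 2*((-1)²)²)/((-203/37)) = (2 - 8*1 - 2*1²)/(((1/37)*(-203))) = (2 - 8 - 2*1)/(-203/37) = (2 - 8 - 2)*(-37/203) = -8*(-37/203) = 296/203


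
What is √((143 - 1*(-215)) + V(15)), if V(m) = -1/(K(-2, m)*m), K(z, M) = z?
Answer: √322230/30 ≈ 18.922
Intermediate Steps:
V(m) = 1/(2*m) (V(m) = -1/((-2*m)) = -(-1)/(2*m) = 1/(2*m))
√((143 - 1*(-215)) + V(15)) = √((143 - 1*(-215)) + (½)/15) = √((143 + 215) + (½)*(1/15)) = √(358 + 1/30) = √(10741/30) = √322230/30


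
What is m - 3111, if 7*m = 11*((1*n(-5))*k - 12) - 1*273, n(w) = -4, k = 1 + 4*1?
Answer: -22402/7 ≈ -3200.3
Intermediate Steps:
k = 5 (k = 1 + 4 = 5)
m = -625/7 (m = (11*((1*(-4))*5 - 12) - 1*273)/7 = (11*(-4*5 - 12) - 273)/7 = (11*(-20 - 12) - 273)/7 = (11*(-32) - 273)/7 = (-352 - 273)/7 = (⅐)*(-625) = -625/7 ≈ -89.286)
m - 3111 = -625/7 - 3111 = -22402/7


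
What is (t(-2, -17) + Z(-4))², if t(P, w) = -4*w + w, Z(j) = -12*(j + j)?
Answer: 21609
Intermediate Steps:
Z(j) = -24*j
t(P, w) = -3*w
(t(-2, -17) + Z(-4))² = (-3*(-17) - 24*(-4))² = (51 + 96)² = 147² = 21609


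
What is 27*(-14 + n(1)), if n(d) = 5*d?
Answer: -243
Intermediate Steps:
27*(-14 + n(1)) = 27*(-14 + 5*1) = 27*(-14 + 5) = 27*(-9) = -243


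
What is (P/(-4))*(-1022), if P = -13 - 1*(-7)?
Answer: -1533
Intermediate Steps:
P = -6 (P = -13 + 7 = -6)
(P/(-4))*(-1022) = -6/(-4)*(-1022) = -6*(-¼)*(-1022) = (3/2)*(-1022) = -1533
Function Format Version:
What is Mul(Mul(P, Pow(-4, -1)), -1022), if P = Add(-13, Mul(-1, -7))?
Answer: -1533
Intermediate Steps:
P = -6 (P = Add(-13, 7) = -6)
Mul(Mul(P, Pow(-4, -1)), -1022) = Mul(Mul(-6, Pow(-4, -1)), -1022) = Mul(Mul(-6, Rational(-1, 4)), -1022) = Mul(Rational(3, 2), -1022) = -1533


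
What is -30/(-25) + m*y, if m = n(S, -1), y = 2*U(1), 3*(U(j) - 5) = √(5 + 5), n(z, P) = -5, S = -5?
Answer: -244/5 - 10*√10/3 ≈ -59.341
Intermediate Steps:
U(j) = 5 + √10/3 (U(j) = 5 + √(5 + 5)/3 = 5 + √10/3)
y = 10 + 2*√10/3 (y = 2*(5 + √10/3) = 10 + 2*√10/3 ≈ 12.108)
m = -5
-30/(-25) + m*y = -30/(-25) - 5*(10 + 2*√10/3) = -30*(-1/25) + (-50 - 10*√10/3) = 6/5 + (-50 - 10*√10/3) = -244/5 - 10*√10/3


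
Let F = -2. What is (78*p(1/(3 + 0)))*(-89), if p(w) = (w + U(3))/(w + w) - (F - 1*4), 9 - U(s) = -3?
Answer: -170079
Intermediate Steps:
U(s) = 12 (U(s) = 9 - 1*(-3) = 9 + 3 = 12)
p(w) = 6 + (12 + w)/(2*w) (p(w) = (w + 12)/(w + w) - (-2 - 1*4) = (12 + w)/((2*w)) - (-2 - 4) = (12 + w)*(1/(2*w)) - 1*(-6) = (12 + w)/(2*w) + 6 = 6 + (12 + w)/(2*w))
(78*p(1/(3 + 0)))*(-89) = (78*(13/2 + 6/(1/(3 + 0))))*(-89) = (78*(13/2 + 6/(1/3)))*(-89) = (78*(13/2 + 6/(⅓)))*(-89) = (78*(13/2 + 6*3))*(-89) = (78*(13/2 + 18))*(-89) = (78*(49/2))*(-89) = 1911*(-89) = -170079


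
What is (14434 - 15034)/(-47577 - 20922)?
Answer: 200/22833 ≈ 0.0087592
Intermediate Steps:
(14434 - 15034)/(-47577 - 20922) = -600/(-68499) = -600*(-1/68499) = 200/22833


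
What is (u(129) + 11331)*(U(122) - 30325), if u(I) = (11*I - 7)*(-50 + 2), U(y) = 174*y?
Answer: 513480165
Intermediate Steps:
u(I) = 336 - 528*I (u(I) = (-7 + 11*I)*(-48) = 336 - 528*I)
(u(129) + 11331)*(U(122) - 30325) = ((336 - 528*129) + 11331)*(174*122 - 30325) = ((336 - 68112) + 11331)*(21228 - 30325) = (-67776 + 11331)*(-9097) = -56445*(-9097) = 513480165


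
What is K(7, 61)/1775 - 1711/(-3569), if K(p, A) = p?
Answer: 3062008/6334975 ≈ 0.48335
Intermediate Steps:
K(7, 61)/1775 - 1711/(-3569) = 7/1775 - 1711/(-3569) = 7*(1/1775) - 1711*(-1/3569) = 7/1775 + 1711/3569 = 3062008/6334975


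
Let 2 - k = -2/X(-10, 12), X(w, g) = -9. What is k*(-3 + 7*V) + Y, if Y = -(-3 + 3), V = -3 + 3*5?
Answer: 144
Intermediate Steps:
V = 12 (V = -3 + 15 = 12)
Y = 0 (Y = -1*0 = 0)
k = 16/9 (k = 2 - (-2)/(-9) = 2 - (-2)*(-1)/9 = 2 - 1*2/9 = 2 - 2/9 = 16/9 ≈ 1.7778)
k*(-3 + 7*V) + Y = 16*(-3 + 7*12)/9 + 0 = 16*(-3 + 84)/9 + 0 = (16/9)*81 + 0 = 144 + 0 = 144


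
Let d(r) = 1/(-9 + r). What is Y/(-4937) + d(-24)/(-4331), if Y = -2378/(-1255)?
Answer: -333674959/885541618005 ≈ -0.00037680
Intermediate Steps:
Y = 2378/1255 (Y = -2378*(-1/1255) = 2378/1255 ≈ 1.8948)
Y/(-4937) + d(-24)/(-4331) = (2378/1255)/(-4937) + 1/(-9 - 24*(-4331)) = (2378/1255)*(-1/4937) - 1/4331/(-33) = -2378/6195935 - 1/33*(-1/4331) = -2378/6195935 + 1/142923 = -333674959/885541618005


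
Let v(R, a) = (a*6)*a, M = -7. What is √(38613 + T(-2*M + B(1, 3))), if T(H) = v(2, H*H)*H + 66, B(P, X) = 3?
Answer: 3*√950869 ≈ 2925.4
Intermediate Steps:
v(R, a) = 6*a² (v(R, a) = (6*a)*a = 6*a²)
T(H) = 66 + 6*H⁵ (T(H) = (6*(H*H)²)*H + 66 = (6*(H²)²)*H + 66 = (6*H⁴)*H + 66 = 6*H⁵ + 66 = 66 + 6*H⁵)
√(38613 + T(-2*M + B(1, 3))) = √(38613 + (66 + 6*(-2*(-7) + 3)⁵)) = √(38613 + (66 + 6*(14 + 3)⁵)) = √(38613 + (66 + 6*17⁵)) = √(38613 + (66 + 6*1419857)) = √(38613 + (66 + 8519142)) = √(38613 + 8519208) = √8557821 = 3*√950869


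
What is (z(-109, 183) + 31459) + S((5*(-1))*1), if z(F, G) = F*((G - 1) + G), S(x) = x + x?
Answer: -8336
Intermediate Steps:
S(x) = 2*x
z(F, G) = F*(-1 + 2*G) (z(F, G) = F*((-1 + G) + G) = F*(-1 + 2*G))
(z(-109, 183) + 31459) + S((5*(-1))*1) = (-109*(-1 + 2*183) + 31459) + 2*((5*(-1))*1) = (-109*(-1 + 366) + 31459) + 2*(-5*1) = (-109*365 + 31459) + 2*(-5) = (-39785 + 31459) - 10 = -8326 - 10 = -8336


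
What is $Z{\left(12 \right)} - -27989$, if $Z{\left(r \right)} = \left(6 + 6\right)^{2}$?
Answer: $28133$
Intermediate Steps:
$Z{\left(r \right)} = 144$ ($Z{\left(r \right)} = 12^{2} = 144$)
$Z{\left(12 \right)} - -27989 = 144 - -27989 = 144 + 27989 = 28133$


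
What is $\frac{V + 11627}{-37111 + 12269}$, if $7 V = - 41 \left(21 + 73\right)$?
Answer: $- \frac{77535}{173894} \approx -0.44588$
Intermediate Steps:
$V = - \frac{3854}{7}$ ($V = \frac{\left(-41\right) \left(21 + 73\right)}{7} = \frac{\left(-41\right) 94}{7} = \frac{1}{7} \left(-3854\right) = - \frac{3854}{7} \approx -550.57$)
$\frac{V + 11627}{-37111 + 12269} = \frac{- \frac{3854}{7} + 11627}{-37111 + 12269} = \frac{77535}{7 \left(-24842\right)} = \frac{77535}{7} \left(- \frac{1}{24842}\right) = - \frac{77535}{173894}$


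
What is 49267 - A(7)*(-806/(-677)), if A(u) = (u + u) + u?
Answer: 33336833/677 ≈ 49242.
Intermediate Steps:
A(u) = 3*u (A(u) = 2*u + u = 3*u)
49267 - A(7)*(-806/(-677)) = 49267 - 3*7*(-806/(-677)) = 49267 - 21*(-806*(-1/677)) = 49267 - 21*806/677 = 49267 - 1*16926/677 = 49267 - 16926/677 = 33336833/677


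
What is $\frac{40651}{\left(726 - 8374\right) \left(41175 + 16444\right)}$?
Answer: $- \frac{40651}{440670112} \approx -9.2248 \cdot 10^{-5}$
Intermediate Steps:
$\frac{40651}{\left(726 - 8374\right) \left(41175 + 16444\right)} = \frac{40651}{\left(-7648\right) 57619} = \frac{40651}{-440670112} = 40651 \left(- \frac{1}{440670112}\right) = - \frac{40651}{440670112}$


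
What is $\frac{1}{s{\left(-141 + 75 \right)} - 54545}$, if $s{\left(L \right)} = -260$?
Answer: $- \frac{1}{54805} \approx -1.8247 \cdot 10^{-5}$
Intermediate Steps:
$\frac{1}{s{\left(-141 + 75 \right)} - 54545} = \frac{1}{-260 - 54545} = \frac{1}{-54805} = - \frac{1}{54805}$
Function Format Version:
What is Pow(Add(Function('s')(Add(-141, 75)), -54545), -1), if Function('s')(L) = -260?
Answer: Rational(-1, 54805) ≈ -1.8247e-5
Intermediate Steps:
Pow(Add(Function('s')(Add(-141, 75)), -54545), -1) = Pow(Add(-260, -54545), -1) = Pow(-54805, -1) = Rational(-1, 54805)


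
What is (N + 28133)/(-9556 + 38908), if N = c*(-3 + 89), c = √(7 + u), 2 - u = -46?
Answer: 28133/29352 + 43*√55/14676 ≈ 0.98020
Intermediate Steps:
u = 48 (u = 2 - 1*(-46) = 2 + 46 = 48)
c = √55 (c = √(7 + 48) = √55 ≈ 7.4162)
N = 86*√55 (N = √55*(-3 + 89) = √55*86 = 86*√55 ≈ 637.79)
(N + 28133)/(-9556 + 38908) = (86*√55 + 28133)/(-9556 + 38908) = (28133 + 86*√55)/29352 = (28133 + 86*√55)*(1/29352) = 28133/29352 + 43*√55/14676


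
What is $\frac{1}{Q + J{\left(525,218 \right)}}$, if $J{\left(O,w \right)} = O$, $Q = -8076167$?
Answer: $- \frac{1}{8075642} \approx -1.2383 \cdot 10^{-7}$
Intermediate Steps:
$\frac{1}{Q + J{\left(525,218 \right)}} = \frac{1}{-8076167 + 525} = \frac{1}{-8075642} = - \frac{1}{8075642}$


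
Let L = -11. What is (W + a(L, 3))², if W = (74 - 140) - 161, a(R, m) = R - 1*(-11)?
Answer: 51529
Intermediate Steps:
a(R, m) = 11 + R (a(R, m) = R + 11 = 11 + R)
W = -227 (W = -66 - 161 = -227)
(W + a(L, 3))² = (-227 + (11 - 11))² = (-227 + 0)² = (-227)² = 51529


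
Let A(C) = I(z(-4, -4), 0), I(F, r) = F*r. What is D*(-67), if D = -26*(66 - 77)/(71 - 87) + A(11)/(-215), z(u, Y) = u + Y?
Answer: 9581/8 ≈ 1197.6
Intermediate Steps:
z(u, Y) = Y + u
A(C) = 0 (A(C) = (-4 - 4)*0 = -8*0 = 0)
D = -143/8 (D = -26*(66 - 77)/(71 - 87) + 0/(-215) = -26/((-16/(-11))) + 0*(-1/215) = -26/((-16*(-1/11))) + 0 = -26/16/11 + 0 = -26*11/16 + 0 = -143/8 + 0 = -143/8 ≈ -17.875)
D*(-67) = -143/8*(-67) = 9581/8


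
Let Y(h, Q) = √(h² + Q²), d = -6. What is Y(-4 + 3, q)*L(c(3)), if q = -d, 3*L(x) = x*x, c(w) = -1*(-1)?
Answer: √37/3 ≈ 2.0276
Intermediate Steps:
c(w) = 1
L(x) = x²/3 (L(x) = (x*x)/3 = x²/3)
q = 6 (q = -1*(-6) = 6)
Y(h, Q) = √(Q² + h²)
Y(-4 + 3, q)*L(c(3)) = √(6² + (-4 + 3)²)*((⅓)*1²) = √(36 + (-1)²)*((⅓)*1) = √(36 + 1)*(⅓) = √37*(⅓) = √37/3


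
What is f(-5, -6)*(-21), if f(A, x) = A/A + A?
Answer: 84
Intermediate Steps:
f(A, x) = 1 + A
f(-5, -6)*(-21) = (1 - 5)*(-21) = -4*(-21) = 84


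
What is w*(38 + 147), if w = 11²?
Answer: 22385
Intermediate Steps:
w = 121
w*(38 + 147) = 121*(38 + 147) = 121*185 = 22385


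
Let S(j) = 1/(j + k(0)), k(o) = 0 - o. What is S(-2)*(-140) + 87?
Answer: 157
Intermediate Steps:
k(o) = -o
S(j) = 1/j (S(j) = 1/(j - 1*0) = 1/(j + 0) = 1/j)
S(-2)*(-140) + 87 = -140/(-2) + 87 = -½*(-140) + 87 = 70 + 87 = 157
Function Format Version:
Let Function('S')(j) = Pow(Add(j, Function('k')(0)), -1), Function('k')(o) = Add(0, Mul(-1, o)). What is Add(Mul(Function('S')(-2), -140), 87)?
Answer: 157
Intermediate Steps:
Function('k')(o) = Mul(-1, o)
Function('S')(j) = Pow(j, -1) (Function('S')(j) = Pow(Add(j, Mul(-1, 0)), -1) = Pow(Add(j, 0), -1) = Pow(j, -1))
Add(Mul(Function('S')(-2), -140), 87) = Add(Mul(Pow(-2, -1), -140), 87) = Add(Mul(Rational(-1, 2), -140), 87) = Add(70, 87) = 157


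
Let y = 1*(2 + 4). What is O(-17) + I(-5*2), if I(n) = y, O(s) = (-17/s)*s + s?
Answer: -28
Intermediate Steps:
O(s) = -17 + s
y = 6 (y = 1*6 = 6)
I(n) = 6
O(-17) + I(-5*2) = (-17 - 17) + 6 = -34 + 6 = -28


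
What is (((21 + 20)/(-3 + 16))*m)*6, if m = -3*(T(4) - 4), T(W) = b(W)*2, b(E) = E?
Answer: -2952/13 ≈ -227.08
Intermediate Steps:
T(W) = 2*W (T(W) = W*2 = 2*W)
m = -12 (m = -3*(2*4 - 4) = -3*(8 - 4) = -3*4 = -12)
(((21 + 20)/(-3 + 16))*m)*6 = (((21 + 20)/(-3 + 16))*(-12))*6 = ((41/13)*(-12))*6 = -492/13*6 = -2952/13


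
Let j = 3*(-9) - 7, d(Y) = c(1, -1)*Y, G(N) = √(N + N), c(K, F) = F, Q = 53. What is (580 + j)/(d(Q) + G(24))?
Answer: -28938/2761 - 2184*√3/2761 ≈ -11.851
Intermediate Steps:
G(N) = √2*√N (G(N) = √(2*N) = √2*√N)
d(Y) = -Y
j = -34 (j = -27 - 7 = -34)
(580 + j)/(d(Q) + G(24)) = (580 - 34)/(-1*53 + √2*√24) = 546/(-53 + √2*(2*√6)) = 546/(-53 + 4*√3)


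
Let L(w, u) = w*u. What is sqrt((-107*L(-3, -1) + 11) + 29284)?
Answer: sqrt(28974) ≈ 170.22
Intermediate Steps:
L(w, u) = u*w
sqrt((-107*L(-3, -1) + 11) + 29284) = sqrt((-(-107)*(-3) + 11) + 29284) = sqrt((-107*3 + 11) + 29284) = sqrt((-321 + 11) + 29284) = sqrt(-310 + 29284) = sqrt(28974)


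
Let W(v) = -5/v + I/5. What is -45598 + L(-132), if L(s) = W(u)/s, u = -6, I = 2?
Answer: -180568117/3960 ≈ -45598.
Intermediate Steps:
W(v) = 2/5 - 5/v (W(v) = -5/v + 2/5 = 2/5 - 5/v)
L(s) = 37/(30*s) (L(s) = (2/5 - 5/(-6))/s = (2/5 - 5*(-1/6))/s = (2/5 + 5/6)/s = 37/(30*s))
-45598 + L(-132) = -45598 + (37/30)/(-132) = -45598 + (37/30)*(-1/132) = -45598 - 37/3960 = -180568117/3960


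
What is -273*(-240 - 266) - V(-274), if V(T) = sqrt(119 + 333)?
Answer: 138138 - 2*sqrt(113) ≈ 1.3812e+5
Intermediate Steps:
V(T) = 2*sqrt(113) (V(T) = sqrt(452) = 2*sqrt(113))
-273*(-240 - 266) - V(-274) = -273*(-240 - 266) - 2*sqrt(113) = -273*(-506) - 2*sqrt(113) = 138138 - 2*sqrt(113)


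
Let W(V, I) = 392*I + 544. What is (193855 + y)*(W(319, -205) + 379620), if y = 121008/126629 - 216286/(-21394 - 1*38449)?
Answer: 62917746888857812956/1082551321 ≈ 5.8120e+10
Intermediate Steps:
y = 4947080234/1082551321 (y = 121008*(1/126629) - 216286/(-21394 - 38449) = 121008/126629 - 216286/(-59843) = 121008/126629 - 216286*(-1/59843) = 121008/126629 + 30898/8549 = 4947080234/1082551321 ≈ 4.5698)
W(V, I) = 544 + 392*I
(193855 + y)*(W(319, -205) + 379620) = (193855 + 4947080234/1082551321)*((544 + 392*(-205)) + 379620) = 209862933412689*((544 - 80360) + 379620)/1082551321 = 209862933412689*(-79816 + 379620)/1082551321 = (209862933412689/1082551321)*299804 = 62917746888857812956/1082551321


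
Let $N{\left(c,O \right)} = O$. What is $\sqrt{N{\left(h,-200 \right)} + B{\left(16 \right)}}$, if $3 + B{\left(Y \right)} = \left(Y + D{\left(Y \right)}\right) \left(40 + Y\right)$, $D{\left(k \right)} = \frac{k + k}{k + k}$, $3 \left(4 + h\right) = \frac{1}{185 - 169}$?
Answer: $\sqrt{749} \approx 27.368$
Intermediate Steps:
$h = - \frac{191}{48}$ ($h = -4 + \frac{1}{3 \left(185 - 169\right)} = -4 + \frac{1}{3 \cdot 16} = -4 + \frac{1}{3} \cdot \frac{1}{16} = -4 + \frac{1}{48} = - \frac{191}{48} \approx -3.9792$)
$D{\left(k \right)} = 1$ ($D{\left(k \right)} = \frac{2 k}{2 k} = 2 k \frac{1}{2 k} = 1$)
$B{\left(Y \right)} = -3 + \left(1 + Y\right) \left(40 + Y\right)$ ($B{\left(Y \right)} = -3 + \left(Y + 1\right) \left(40 + Y\right) = -3 + \left(1 + Y\right) \left(40 + Y\right)$)
$\sqrt{N{\left(h,-200 \right)} + B{\left(16 \right)}} = \sqrt{-200 + \left(37 + 16^{2} + 41 \cdot 16\right)} = \sqrt{-200 + \left(37 + 256 + 656\right)} = \sqrt{-200 + 949} = \sqrt{749}$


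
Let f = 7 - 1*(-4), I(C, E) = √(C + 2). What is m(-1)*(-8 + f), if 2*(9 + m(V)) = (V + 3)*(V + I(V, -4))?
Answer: -27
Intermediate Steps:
I(C, E) = √(2 + C)
m(V) = -9 + (3 + V)*(V + √(2 + V))/2 (m(V) = -9 + ((V + 3)*(V + √(2 + V)))/2 = -9 + ((3 + V)*(V + √(2 + V)))/2 = -9 + (3 + V)*(V + √(2 + V))/2)
f = 11 (f = 7 + 4 = 11)
m(-1)*(-8 + f) = (-9 + (½)*(-1)² + (3/2)*(-1) + 3*√(2 - 1)/2 + (½)*(-1)*√(2 - 1))*(-8 + 11) = (-9 + (½)*1 - 3/2 + 3*√1/2 + (½)*(-1)*√1)*3 = (-9 + ½ - 3/2 + (3/2)*1 + (½)*(-1)*1)*3 = (-9 + ½ - 3/2 + 3/2 - ½)*3 = -9*3 = -27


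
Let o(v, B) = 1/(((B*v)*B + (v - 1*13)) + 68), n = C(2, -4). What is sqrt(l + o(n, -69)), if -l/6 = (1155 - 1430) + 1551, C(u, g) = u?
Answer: I*sqrt(702493427517)/9579 ≈ 87.499*I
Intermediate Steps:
n = 2
l = -7656 (l = -6*((1155 - 1430) + 1551) = -6*(-275 + 1551) = -6*1276 = -7656)
o(v, B) = 1/(55 + v + v*B**2) (o(v, B) = 1/((v*B**2 + (v - 13)) + 68) = 1/((v*B**2 + (-13 + v)) + 68) = 1/((-13 + v + v*B**2) + 68) = 1/(55 + v + v*B**2))
sqrt(l + o(n, -69)) = sqrt(-7656 + 1/(55 + 2 + 2*(-69)**2)) = sqrt(-7656 + 1/(55 + 2 + 2*4761)) = sqrt(-7656 + 1/(55 + 2 + 9522)) = sqrt(-7656 + 1/9579) = sqrt(-73336823/9579) = I*sqrt(702493427517)/9579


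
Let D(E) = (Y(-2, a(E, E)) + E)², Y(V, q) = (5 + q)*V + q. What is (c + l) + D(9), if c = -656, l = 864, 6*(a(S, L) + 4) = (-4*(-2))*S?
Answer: 289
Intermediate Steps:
a(S, L) = -4 + 4*S/3 (a(S, L) = -4 + ((-4*(-2))*S)/6 = -4 + (8*S)/6 = -4 + 4*S/3)
Y(V, q) = q + V*(5 + q) (Y(V, q) = V*(5 + q) + q = q + V*(5 + q))
D(E) = (-6 - E/3)² (D(E) = (((-4 + 4*E/3) + 5*(-2) - 2*(-4 + 4*E/3)) + E)² = (((-4 + 4*E/3) - 10 + (8 - 8*E/3)) + E)² = ((-6 - 4*E/3) + E)² = (-6 - E/3)²)
(c + l) + D(9) = (-656 + 864) + (18 + 9)²/9 = 208 + (⅑)*27² = 208 + (⅑)*729 = 208 + 81 = 289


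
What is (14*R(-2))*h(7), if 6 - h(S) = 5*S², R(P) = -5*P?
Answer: -33460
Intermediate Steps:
h(S) = 6 - 5*S²
(14*R(-2))*h(7) = (14*(-5*(-2)))*(6 - 5*7²) = (14*10)*(6 - 5*49) = 140*(6 - 245) = 140*(-239) = -33460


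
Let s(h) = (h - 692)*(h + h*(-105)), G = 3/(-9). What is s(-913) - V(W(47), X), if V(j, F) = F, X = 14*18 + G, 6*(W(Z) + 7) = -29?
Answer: -457194635/3 ≈ -1.5240e+8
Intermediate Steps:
G = -⅓ (G = 3*(-⅑) = -⅓ ≈ -0.33333)
W(Z) = -71/6 (W(Z) = -7 + (⅙)*(-29) = -7 - 29/6 = -71/6)
s(h) = -104*h*(-692 + h) (s(h) = (-692 + h)*(h - 105*h) = (-692 + h)*(-104*h) = -104*h*(-692 + h))
X = 755/3 (X = 14*18 - ⅓ = 252 - ⅓ = 755/3 ≈ 251.67)
s(-913) - V(W(47), X) = 104*(-913)*(692 - 1*(-913)) - 1*755/3 = 104*(-913)*(692 + 913) - 755/3 = 104*(-913)*1605 - 755/3 = -152397960 - 755/3 = -457194635/3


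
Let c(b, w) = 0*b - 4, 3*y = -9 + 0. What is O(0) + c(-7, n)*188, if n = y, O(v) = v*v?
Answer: -752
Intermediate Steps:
O(v) = v²
y = -3 (y = (-9 + 0)/3 = (⅓)*(-9) = -3)
n = -3
c(b, w) = -4 (c(b, w) = 0 - 4 = -4)
O(0) + c(-7, n)*188 = 0² - 4*188 = 0 - 752 = -752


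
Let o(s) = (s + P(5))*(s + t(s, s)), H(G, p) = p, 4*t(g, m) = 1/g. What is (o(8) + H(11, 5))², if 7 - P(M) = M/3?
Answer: 1809025/144 ≈ 12563.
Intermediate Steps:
t(g, m) = 1/(4*g)
P(M) = 7 - M/3
o(s) = (16/3 + s)*(s + 1/(4*s)) (o(s) = (s + (7 - ⅓*5))*(s + 1/(4*s)) = (s + (7 - 5/3))*(s + 1/(4*s)) = (s + 16/3)*(s + 1/(4*s)) = (16/3 + s)*(s + 1/(4*s)))
(o(8) + H(11, 5))² = ((1/12)*(16 + 8*(3 + 12*8² + 64*8))/8 + 5)² = ((1/12)*(⅛)*(16 + 8*(3 + 12*64 + 512)) + 5)² = ((1/12)*(⅛)*(16 + 8*(3 + 768 + 512)) + 5)² = ((1/12)*(⅛)*(16 + 8*1283) + 5)² = ((1/12)*(⅛)*(16 + 10264) + 5)² = ((1/12)*(⅛)*10280 + 5)² = (1285/12 + 5)² = (1345/12)² = 1809025/144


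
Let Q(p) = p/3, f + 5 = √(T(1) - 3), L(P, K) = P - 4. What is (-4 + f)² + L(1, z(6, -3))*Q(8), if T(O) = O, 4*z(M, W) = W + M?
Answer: 71 - 18*I*√2 ≈ 71.0 - 25.456*I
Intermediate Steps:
z(M, W) = M/4 + W/4 (z(M, W) = (W + M)/4 = (M + W)/4 = M/4 + W/4)
L(P, K) = -4 + P
f = -5 + I*√2 (f = -5 + √(1 - 3) = -5 + √(-2) = -5 + I*√2 ≈ -5.0 + 1.4142*I)
Q(p) = p/3 (Q(p) = p*(⅓) = p/3)
(-4 + f)² + L(1, z(6, -3))*Q(8) = (-4 + (-5 + I*√2))² + (-4 + 1)*((⅓)*8) = (-9 + I*√2)² - 3*8/3 = (-9 + I*√2)² - 8 = -8 + (-9 + I*√2)²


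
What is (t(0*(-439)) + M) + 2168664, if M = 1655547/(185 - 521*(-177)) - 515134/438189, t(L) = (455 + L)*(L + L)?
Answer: 87808885569921907/40489539978 ≈ 2.1687e+6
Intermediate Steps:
t(L) = 2*L*(455 + L) (t(L) = (455 + L)*(2*L) = 2*L*(455 + L))
M = 677843072515/40489539978 (M = 1655547/(185 + 92217) - 515134*1/438189 = 1655547/92402 - 515134/438189 = 677843072515/40489539978 ≈ 16.741)
(t(0*(-439)) + M) + 2168664 = (2*(0*(-439))*(455 + 0*(-439)) + 677843072515/40489539978) + 2168664 = (2*0*(455 + 0) + 677843072515/40489539978) + 2168664 = (2*0*455 + 677843072515/40489539978) + 2168664 = (0 + 677843072515/40489539978) + 2168664 = 677843072515/40489539978 + 2168664 = 87808885569921907/40489539978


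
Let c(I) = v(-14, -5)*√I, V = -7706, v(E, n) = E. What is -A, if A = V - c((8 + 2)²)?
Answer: 7566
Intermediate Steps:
c(I) = -14*√I
A = -7566 (A = -7706 - (-14)*√((8 + 2)²) = -7706 - (-14)*√(10²) = -7706 - (-14)*√100 = -7706 - (-14)*10 = -7706 - 1*(-140) = -7706 + 140 = -7566)
-A = -1*(-7566) = 7566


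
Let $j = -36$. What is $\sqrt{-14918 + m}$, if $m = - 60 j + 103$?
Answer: $i \sqrt{12655} \approx 112.49 i$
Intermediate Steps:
$m = 2263$ ($m = \left(-60\right) \left(-36\right) + 103 = 2160 + 103 = 2263$)
$\sqrt{-14918 + m} = \sqrt{-14918 + 2263} = \sqrt{-12655} = i \sqrt{12655}$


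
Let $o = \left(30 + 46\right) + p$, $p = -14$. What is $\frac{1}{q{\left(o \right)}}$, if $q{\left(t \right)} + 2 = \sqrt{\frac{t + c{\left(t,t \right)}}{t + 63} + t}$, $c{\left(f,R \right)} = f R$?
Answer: $\frac{125}{5578} + \frac{5 \sqrt{14570}}{5578} \approx 0.13061$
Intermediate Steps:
$c{\left(f,R \right)} = R f$
$o = 62$ ($o = \left(30 + 46\right) - 14 = 76 - 14 = 62$)
$q{\left(t \right)} = -2 + \sqrt{t + \frac{t + t^{2}}{63 + t}}$ ($q{\left(t \right)} = -2 + \sqrt{\frac{t + t t}{t + 63} + t} = -2 + \sqrt{\frac{t + t^{2}}{63 + t} + t} = -2 + \sqrt{t + \frac{t + t^{2}}{63 + t}}$)
$\frac{1}{q{\left(o \right)}} = \frac{1}{-2 + \sqrt{2} \sqrt{\frac{62 \left(32 + 62\right)}{63 + 62}}} = \frac{1}{-2 + \sqrt{2} \sqrt{62 \cdot \frac{1}{125} \cdot 94}} = \frac{1}{-2 + \sqrt{2} \sqrt{\frac{5828}{125}}} = \frac{1}{-2 + \sqrt{2} \frac{2 \sqrt{7285}}{25}} = \frac{1}{-2 + \frac{2 \sqrt{14570}}{25}}$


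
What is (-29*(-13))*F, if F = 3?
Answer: 1131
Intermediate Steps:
(-29*(-13))*F = -29*(-13)*3 = 377*3 = 1131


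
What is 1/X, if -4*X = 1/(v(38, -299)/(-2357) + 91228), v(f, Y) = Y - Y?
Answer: -364912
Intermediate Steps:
v(f, Y) = 0
X = -1/364912 (X = -1/(4*(0/(-2357) + 91228)) = -1/(4*(0*(-1/2357) + 91228)) = -1/(4*(0 + 91228)) = -¼/91228 = -¼*1/91228 = -1/364912 ≈ -2.7404e-6)
1/X = 1/(-1/364912) = -364912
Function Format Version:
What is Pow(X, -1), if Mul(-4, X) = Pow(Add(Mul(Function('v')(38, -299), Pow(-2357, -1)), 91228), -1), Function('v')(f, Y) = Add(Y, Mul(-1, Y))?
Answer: -364912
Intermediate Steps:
Function('v')(f, Y) = 0
X = Rational(-1, 364912) (X = Mul(Rational(-1, 4), Pow(Add(Mul(0, Pow(-2357, -1)), 91228), -1)) = Mul(Rational(-1, 4), Pow(Add(Mul(0, Rational(-1, 2357)), 91228), -1)) = Mul(Rational(-1, 4), Pow(Add(0, 91228), -1)) = Mul(Rational(-1, 4), Pow(91228, -1)) = Mul(Rational(-1, 4), Rational(1, 91228)) = Rational(-1, 364912) ≈ -2.7404e-6)
Pow(X, -1) = Pow(Rational(-1, 364912), -1) = -364912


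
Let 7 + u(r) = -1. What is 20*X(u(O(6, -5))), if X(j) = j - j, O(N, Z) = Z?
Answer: 0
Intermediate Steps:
u(r) = -8 (u(r) = -7 - 1 = -8)
X(j) = 0
20*X(u(O(6, -5))) = 20*0 = 0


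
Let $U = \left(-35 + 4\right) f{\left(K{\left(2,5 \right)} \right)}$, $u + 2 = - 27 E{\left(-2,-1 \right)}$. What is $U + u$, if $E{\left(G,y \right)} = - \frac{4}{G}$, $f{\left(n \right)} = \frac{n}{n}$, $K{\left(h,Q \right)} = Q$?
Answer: $-87$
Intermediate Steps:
$f{\left(n \right)} = 1$
$u = -56$ ($u = -2 - 27 \left(- \frac{4}{-2}\right) = -2 - 27 \left(\left(-4\right) \left(- \frac{1}{2}\right)\right) = -2 - 54 = -56$)
$U = -31$ ($U = \left(-35 + 4\right) 1 = \left(-31\right) 1 = -31$)
$U + u = -31 - 56 = -87$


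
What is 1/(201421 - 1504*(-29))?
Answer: 1/245037 ≈ 4.0810e-6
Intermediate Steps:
1/(201421 - 1504*(-29)) = 1/(201421 + 43616) = 1/245037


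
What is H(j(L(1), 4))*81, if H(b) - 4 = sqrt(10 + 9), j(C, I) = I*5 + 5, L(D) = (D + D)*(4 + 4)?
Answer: 324 + 81*sqrt(19) ≈ 677.07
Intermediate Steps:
L(D) = 16*D (L(D) = (2*D)*8 = 16*D)
j(C, I) = 5 + 5*I (j(C, I) = 5*I + 5 = 5 + 5*I)
H(b) = 4 + sqrt(19) (H(b) = 4 + sqrt(10 + 9) = 4 + sqrt(19))
H(j(L(1), 4))*81 = (4 + sqrt(19))*81 = 324 + 81*sqrt(19)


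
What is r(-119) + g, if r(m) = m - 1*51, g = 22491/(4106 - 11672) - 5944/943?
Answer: -426362259/2378246 ≈ -179.28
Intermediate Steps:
g = -22060439/2378246 (g = 22491/(-7566) - 5944*1/943 = 22491*(-1/7566) - 5944/943 = -7497/2522 - 5944/943 = -22060439/2378246 ≈ -9.2759)
r(m) = -51 + m (r(m) = m - 51 = -51 + m)
r(-119) + g = (-51 - 119) - 22060439/2378246 = -170 - 22060439/2378246 = -426362259/2378246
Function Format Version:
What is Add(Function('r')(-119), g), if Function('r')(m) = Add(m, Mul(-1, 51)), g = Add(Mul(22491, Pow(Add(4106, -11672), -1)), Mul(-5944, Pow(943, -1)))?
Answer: Rational(-426362259, 2378246) ≈ -179.28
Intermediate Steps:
g = Rational(-22060439, 2378246) (g = Add(Mul(22491, Pow(-7566, -1)), Mul(-5944, Rational(1, 943))) = Add(Mul(22491, Rational(-1, 7566)), Rational(-5944, 943)) = Add(Rational(-7497, 2522), Rational(-5944, 943)) = Rational(-22060439, 2378246) ≈ -9.2759)
Function('r')(m) = Add(-51, m) (Function('r')(m) = Add(m, -51) = Add(-51, m))
Add(Function('r')(-119), g) = Add(Add(-51, -119), Rational(-22060439, 2378246)) = Add(-170, Rational(-22060439, 2378246)) = Rational(-426362259, 2378246)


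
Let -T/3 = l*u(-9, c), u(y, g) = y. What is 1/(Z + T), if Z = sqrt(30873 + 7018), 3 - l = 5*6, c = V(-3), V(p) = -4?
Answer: -729/493550 - sqrt(37891)/493550 ≈ -0.0018715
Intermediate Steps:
c = -4
l = -27 (l = 3 - 5*6 = 3 - 1*30 = 3 - 30 = -27)
T = -729 (T = -(-81)*(-9) = -3*243 = -729)
Z = sqrt(37891) ≈ 194.66
1/(Z + T) = 1/(sqrt(37891) - 729) = 1/(-729 + sqrt(37891))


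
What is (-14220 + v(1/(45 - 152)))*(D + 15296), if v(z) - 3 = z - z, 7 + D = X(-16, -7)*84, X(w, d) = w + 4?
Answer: -203032977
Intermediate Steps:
X(w, d) = 4 + w
D = -1015 (D = -7 + (4 - 16)*84 = -7 - 12*84 = -7 - 1008 = -1015)
v(z) = 3 (v(z) = 3 + (z - z) = 3 + 0 = 3)
(-14220 + v(1/(45 - 152)))*(D + 15296) = (-14220 + 3)*(-1015 + 15296) = -14217*14281 = -203032977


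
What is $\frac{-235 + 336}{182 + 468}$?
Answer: $\frac{101}{650} \approx 0.15538$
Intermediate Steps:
$\frac{-235 + 336}{182 + 468} = \frac{101}{650}$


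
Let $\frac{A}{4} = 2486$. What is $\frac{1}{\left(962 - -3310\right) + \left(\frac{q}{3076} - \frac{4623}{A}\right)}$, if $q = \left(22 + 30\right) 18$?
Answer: $\frac{7646936}{32666482401} \approx 0.00023409$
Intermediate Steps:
$A = 9944$ ($A = 4 \cdot 2486 = 9944$)
$q = 936$ ($q = 52 \cdot 18 = 936$)
$\frac{1}{\left(962 - -3310\right) + \left(\frac{q}{3076} - \frac{4623}{A}\right)} = \frac{1}{\left(962 - -3310\right) + \left(\frac{936}{3076} - \frac{4623}{9944}\right)} = \frac{1}{\left(962 + 3310\right) + \left(936 \cdot \frac{1}{3076} - \frac{4623}{9944}\right)} = \frac{1}{4272 + \left(\frac{234}{769} - \frac{4623}{9944}\right)} = \frac{1}{4272 - \frac{1228191}{7646936}} = \frac{1}{\frac{32666482401}{7646936}} = \frac{7646936}{32666482401}$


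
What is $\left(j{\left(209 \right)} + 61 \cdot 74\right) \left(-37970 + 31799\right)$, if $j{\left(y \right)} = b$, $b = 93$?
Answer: $-28429797$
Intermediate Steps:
$j{\left(y \right)} = 93$
$\left(j{\left(209 \right)} + 61 \cdot 74\right) \left(-37970 + 31799\right) = \left(93 + 61 \cdot 74\right) \left(-37970 + 31799\right) = \left(93 + 4514\right) \left(-6171\right) = 4607 \left(-6171\right) = -28429797$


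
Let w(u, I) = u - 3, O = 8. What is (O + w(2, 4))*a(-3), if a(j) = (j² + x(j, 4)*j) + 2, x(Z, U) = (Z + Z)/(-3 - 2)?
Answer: 259/5 ≈ 51.800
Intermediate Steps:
x(Z, U) = -2*Z/5 (x(Z, U) = (2*Z)/(-5) = (2*Z)*(-⅕) = -2*Z/5)
a(j) = 2 + 3*j²/5 (a(j) = (j² + (-2*j/5)*j) + 2 = (j² - 2*j²/5) + 2 = 3*j²/5 + 2 = 2 + 3*j²/5)
w(u, I) = -3 + u
(O + w(2, 4))*a(-3) = (8 + (-3 + 2))*(2 + (⅗)*(-3)²) = (8 - 1)*(2 + (⅗)*9) = 7*(2 + 27/5) = 7*(37/5) = 259/5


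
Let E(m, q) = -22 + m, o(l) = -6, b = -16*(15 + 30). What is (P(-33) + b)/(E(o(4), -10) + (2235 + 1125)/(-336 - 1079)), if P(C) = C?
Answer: 213099/8596 ≈ 24.790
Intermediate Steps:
b = -720 (b = -16*45 = -720)
(P(-33) + b)/(E(o(4), -10) + (2235 + 1125)/(-336 - 1079)) = (-33 - 720)/((-22 - 6) + (2235 + 1125)/(-336 - 1079)) = -753/(-28 + 3360/(-1415)) = -753/(-28 + 3360*(-1/1415)) = -753/(-28 - 672/283) = -753/(-8596/283) = -753*(-283/8596) = 213099/8596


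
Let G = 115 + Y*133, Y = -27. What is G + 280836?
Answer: 277360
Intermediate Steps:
G = -3476 (G = 115 - 27*133 = 115 - 3591 = -3476)
G + 280836 = -3476 + 280836 = 277360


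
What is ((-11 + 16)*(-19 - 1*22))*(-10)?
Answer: 2050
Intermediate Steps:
((-11 + 16)*(-19 - 1*22))*(-10) = (5*(-19 - 22))*(-10) = (5*(-41))*(-10) = -205*(-10) = 2050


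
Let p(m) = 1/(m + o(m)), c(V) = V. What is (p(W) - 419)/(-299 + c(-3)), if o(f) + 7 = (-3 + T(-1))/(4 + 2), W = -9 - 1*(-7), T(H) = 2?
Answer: 23051/16610 ≈ 1.3878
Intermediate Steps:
W = -2 (W = -9 + 7 = -2)
o(f) = -43/6 (o(f) = -7 + (-3 + 2)/(4 + 2) = -7 - 1/6 = -7 - 1*⅙ = -7 - ⅙ = -43/6)
p(m) = 1/(-43/6 + m) (p(m) = 1/(m - 43/6) = 1/(-43/6 + m))
(p(W) - 419)/(-299 + c(-3)) = (6/(-43 + 6*(-2)) - 419)/(-299 - 3) = (6/(-43 - 12) - 419)/(-302) = (6/(-55) - 419)*(-1/302) = (6*(-1/55) - 419)*(-1/302) = (-6/55 - 419)*(-1/302) = -23051/55*(-1/302) = 23051/16610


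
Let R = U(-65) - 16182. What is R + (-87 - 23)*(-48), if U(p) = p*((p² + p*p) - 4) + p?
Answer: -559957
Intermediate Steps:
U(p) = p + p*(-4 + 2*p²) (U(p) = p*((p² + p²) - 4) + p = p*(2*p² - 4) + p = p*(-4 + 2*p²) + p = p + p*(-4 + 2*p²))
R = -565237 (R = -65*(-3 + 2*(-65)²) - 16182 = -65*(-3 + 2*4225) - 16182 = -65*(-3 + 8450) - 16182 = -65*8447 - 16182 = -549055 - 16182 = -565237)
R + (-87 - 23)*(-48) = -565237 + (-87 - 23)*(-48) = -565237 - 110*(-48) = -565237 + 5280 = -559957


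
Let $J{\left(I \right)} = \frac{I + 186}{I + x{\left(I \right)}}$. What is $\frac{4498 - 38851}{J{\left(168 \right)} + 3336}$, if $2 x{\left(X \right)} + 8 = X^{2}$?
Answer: $- \frac{81737238}{7937515} \approx -10.298$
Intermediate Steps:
$x{\left(X \right)} = -4 + \frac{X^{2}}{2}$
$J{\left(I \right)} = \frac{186 + I}{-4 + I + \frac{I^{2}}{2}}$ ($J{\left(I \right)} = \frac{I + 186}{I + \left(-4 + \frac{I^{2}}{2}\right)} = \frac{186 + I}{-4 + I + \frac{I^{2}}{2}}$)
$\frac{4498 - 38851}{J{\left(168 \right)} + 3336} = \frac{4498 - 38851}{\frac{2 \left(186 + 168\right)}{-8 + 168^{2} + 2 \cdot 168} + 3336} = - \frac{34353}{2 \frac{1}{-8 + 28224 + 336} \cdot 354 + 3336} = - \frac{34353}{2 \cdot \frac{1}{28552} \cdot 354 + 3336} = - \frac{34353}{\frac{177}{7138} + 3336} = - \frac{34353}{\frac{23812545}{7138}} = \left(-34353\right) \frac{7138}{23812545} = - \frac{81737238}{7937515}$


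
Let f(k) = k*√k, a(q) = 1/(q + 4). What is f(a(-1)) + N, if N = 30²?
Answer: 900 + √3/9 ≈ 900.19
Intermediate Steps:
N = 900
a(q) = 1/(4 + q)
f(k) = k^(3/2)
f(a(-1)) + N = (1/(4 - 1))^(3/2) + 900 = (1/3)^(3/2) + 900 = (⅓)^(3/2) + 900 = √3/9 + 900 = 900 + √3/9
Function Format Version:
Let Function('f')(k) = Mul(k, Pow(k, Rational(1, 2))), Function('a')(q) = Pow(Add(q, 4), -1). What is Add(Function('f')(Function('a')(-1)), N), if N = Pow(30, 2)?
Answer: Add(900, Mul(Rational(1, 9), Pow(3, Rational(1, 2)))) ≈ 900.19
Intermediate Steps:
N = 900
Function('a')(q) = Pow(Add(4, q), -1)
Function('f')(k) = Pow(k, Rational(3, 2))
Add(Function('f')(Function('a')(-1)), N) = Add(Pow(Pow(Add(4, -1), -1), Rational(3, 2)), 900) = Add(Pow(Pow(3, -1), Rational(3, 2)), 900) = Add(Pow(Rational(1, 3), Rational(3, 2)), 900) = Add(Mul(Rational(1, 9), Pow(3, Rational(1, 2))), 900) = Add(900, Mul(Rational(1, 9), Pow(3, Rational(1, 2))))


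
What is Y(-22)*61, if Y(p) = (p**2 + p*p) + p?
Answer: 57706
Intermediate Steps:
Y(p) = p + 2*p**2 (Y(p) = (p**2 + p**2) + p = 2*p**2 + p = p + 2*p**2)
Y(-22)*61 = -22*(1 + 2*(-22))*61 = -22*(1 - 44)*61 = -22*(-43)*61 = 946*61 = 57706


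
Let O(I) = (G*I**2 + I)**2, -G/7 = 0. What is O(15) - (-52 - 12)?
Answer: 289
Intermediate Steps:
G = 0 (G = -7*0 = 0)
O(I) = I**2 (O(I) = (0*I**2 + I)**2 = (0 + I)**2 = I**2)
O(15) - (-52 - 12) = 15**2 - (-52 - 12) = 225 - 1*(-64) = 225 + 64 = 289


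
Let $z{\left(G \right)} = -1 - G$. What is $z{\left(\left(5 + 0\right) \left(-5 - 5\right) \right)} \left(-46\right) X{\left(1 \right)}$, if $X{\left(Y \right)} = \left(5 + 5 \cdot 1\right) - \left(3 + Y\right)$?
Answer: $-13524$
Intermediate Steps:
$X{\left(Y \right)} = 7 - Y$ ($X{\left(Y \right)} = \left(5 + 5\right) - \left(3 + Y\right) = 10 - \left(3 + Y\right) = 7 - Y$)
$z{\left(\left(5 + 0\right) \left(-5 - 5\right) \right)} \left(-46\right) X{\left(1 \right)} = \left(-1 - \left(5 + 0\right) \left(-5 - 5\right)\right) \left(-46\right) \left(7 - 1\right) = \left(-1 - 5 \left(-10\right)\right) \left(-46\right) \left(7 - 1\right) = \left(-1 - -50\right) \left(-46\right) 6 = \left(-1 + 50\right) \left(-46\right) 6 = 49 \left(-46\right) 6 = \left(-2254\right) 6 = -13524$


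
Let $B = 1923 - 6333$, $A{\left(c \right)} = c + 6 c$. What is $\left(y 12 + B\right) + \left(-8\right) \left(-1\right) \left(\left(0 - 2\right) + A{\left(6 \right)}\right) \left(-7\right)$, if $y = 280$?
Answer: $-3290$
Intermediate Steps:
$A{\left(c \right)} = 7 c$
$B = -4410$
$\left(y 12 + B\right) + \left(-8\right) \left(-1\right) \left(\left(0 - 2\right) + A{\left(6 \right)}\right) \left(-7\right) = \left(280 \cdot 12 - 4410\right) + \left(-8\right) \left(-1\right) \left(\left(0 - 2\right) + 7 \cdot 6\right) \left(-7\right) = \left(3360 - 4410\right) + 8 \left(-2 + 42\right) \left(-7\right) = -1050 + 8 \cdot 40 \left(-7\right) = -1050 + 320 \left(-7\right) = -1050 - 2240 = -3290$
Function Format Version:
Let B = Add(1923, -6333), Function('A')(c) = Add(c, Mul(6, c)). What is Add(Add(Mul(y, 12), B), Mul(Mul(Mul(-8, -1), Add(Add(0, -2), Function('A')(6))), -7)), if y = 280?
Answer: -3290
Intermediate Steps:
Function('A')(c) = Mul(7, c)
B = -4410
Add(Add(Mul(y, 12), B), Mul(Mul(Mul(-8, -1), Add(Add(0, -2), Function('A')(6))), -7)) = Add(Add(Mul(280, 12), -4410), Mul(Mul(Mul(-8, -1), Add(Add(0, -2), Mul(7, 6))), -7)) = Add(Add(3360, -4410), Mul(Mul(8, Add(-2, 42)), -7)) = Add(-1050, Mul(Mul(8, 40), -7)) = Add(-1050, Mul(320, -7)) = Add(-1050, -2240) = -3290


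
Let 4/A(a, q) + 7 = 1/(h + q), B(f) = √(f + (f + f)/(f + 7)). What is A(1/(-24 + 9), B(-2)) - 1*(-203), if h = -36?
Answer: 64925841/320731 + 4*I*√70/320731 ≈ 202.43 + 0.00010434*I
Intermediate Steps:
B(f) = √(f + 2*f/(7 + f)) (B(f) = √(f + (2*f)/(7 + f)) = √(f + 2*f/(7 + f)))
A(a, q) = 4/(-7 + 1/(-36 + q))
A(1/(-24 + 9), B(-2)) - 1*(-203) = 4*(36 - √(-2*(9 - 2)/(7 - 2)))/(-253 + 7*√(-2*(9 - 2)/(7 - 2))) - 1*(-203) = 4*(36 - √(-2*7/5))/(-253 + 7*√(-2*7/5)) + 203 = 4*(36 - √(-2*⅕*7))/(-253 + 7*√(-2*⅕*7)) + 203 = 4*(36 - √(-14/5))/(-253 + 7*√(-14/5)) + 203 = 4*(36 - I*√70/5)/(-253 + 7*(I*√70/5)) + 203 = 4*(36 - I*√70/5)/(-253 + 7*I*√70/5) + 203 = 203 + 4*(36 - I*√70/5)/(-253 + 7*I*√70/5)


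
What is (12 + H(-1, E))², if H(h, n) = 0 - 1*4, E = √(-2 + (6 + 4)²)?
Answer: 64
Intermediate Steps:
E = 7*√2 (E = √(-2 + 10²) = √(-2 + 100) = √98 = 7*√2 ≈ 9.8995)
H(h, n) = -4 (H(h, n) = 0 - 4 = -4)
(12 + H(-1, E))² = (12 - 4)² = 8² = 64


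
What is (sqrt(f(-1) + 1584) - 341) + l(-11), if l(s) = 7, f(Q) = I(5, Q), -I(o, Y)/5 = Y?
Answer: -334 + sqrt(1589) ≈ -294.14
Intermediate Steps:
I(o, Y) = -5*Y
f(Q) = -5*Q
(sqrt(f(-1) + 1584) - 341) + l(-11) = (sqrt(-5*(-1) + 1584) - 341) + 7 = (sqrt(5 + 1584) - 341) + 7 = (sqrt(1589) - 341) + 7 = (-341 + sqrt(1589)) + 7 = -334 + sqrt(1589)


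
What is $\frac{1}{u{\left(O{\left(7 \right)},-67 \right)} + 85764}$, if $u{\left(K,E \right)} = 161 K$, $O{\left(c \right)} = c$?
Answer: $\frac{1}{86891} \approx 1.1509 \cdot 10^{-5}$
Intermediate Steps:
$\frac{1}{u{\left(O{\left(7 \right)},-67 \right)} + 85764} = \frac{1}{161 \cdot 7 + 85764} = \frac{1}{1127 + 85764} = \frac{1}{86891}$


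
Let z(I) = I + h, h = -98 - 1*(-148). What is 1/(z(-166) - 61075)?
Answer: -1/61191 ≈ -1.6342e-5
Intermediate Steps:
h = 50 (h = -98 + 148 = 50)
z(I) = 50 + I (z(I) = I + 50 = 50 + I)
1/(z(-166) - 61075) = 1/((50 - 166) - 61075) = 1/(-116 - 61075) = 1/(-61191) = -1/61191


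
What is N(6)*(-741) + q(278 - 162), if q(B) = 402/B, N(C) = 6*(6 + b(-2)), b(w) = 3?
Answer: -2320611/58 ≈ -40011.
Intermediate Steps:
N(C) = 54 (N(C) = 6*(6 + 3) = 6*9 = 54)
N(6)*(-741) + q(278 - 162) = 54*(-741) + 402/(278 - 162) = -40014 + 402/116 = -40014 + 402*(1/116) = -40014 + 201/58 = -2320611/58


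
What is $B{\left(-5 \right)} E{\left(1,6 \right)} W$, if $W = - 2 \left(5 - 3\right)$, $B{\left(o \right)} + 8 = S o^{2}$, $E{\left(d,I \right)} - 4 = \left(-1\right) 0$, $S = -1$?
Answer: $528$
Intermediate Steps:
$E{\left(d,I \right)} = 4$ ($E{\left(d,I \right)} = 4 - 0 = 4 + 0 = 4$)
$B{\left(o \right)} = -8 - o^{2}$
$W = -4$ ($W = \left(-2\right) 2 = -4$)
$B{\left(-5 \right)} E{\left(1,6 \right)} W = \left(-8 - \left(-5\right)^{2}\right) 4 \left(-4\right) = \left(-8 - 25\right) 4 \left(-4\right) = \left(-33\right) 4 \left(-4\right) = \left(-132\right) \left(-4\right) = 528$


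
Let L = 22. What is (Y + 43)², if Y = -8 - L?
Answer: 169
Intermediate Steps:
Y = -30 (Y = -8 - 1*22 = -8 - 22 = -30)
(Y + 43)² = (-30 + 43)² = 13² = 169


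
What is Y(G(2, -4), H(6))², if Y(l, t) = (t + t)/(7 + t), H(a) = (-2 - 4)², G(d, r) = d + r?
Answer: 5184/1849 ≈ 2.8037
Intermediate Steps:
H(a) = 36 (H(a) = (-6)² = 36)
Y(l, t) = 2*t/(7 + t) (Y(l, t) = (2*t)/(7 + t) = 2*t/(7 + t))
Y(G(2, -4), H(6))² = (2*36/(7 + 36))² = (2*36/43)² = (2*36*(1/43))² = (72/43)² = 5184/1849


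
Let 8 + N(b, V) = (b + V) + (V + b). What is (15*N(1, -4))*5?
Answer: -1050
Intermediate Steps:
N(b, V) = -8 + 2*V + 2*b (N(b, V) = -8 + ((b + V) + (V + b)) = -8 + ((V + b) + (V + b)) = -8 + (2*V + 2*b) = -8 + 2*V + 2*b)
(15*N(1, -4))*5 = (15*(-8 + 2*(-4) + 2*1))*5 = (15*(-8 - 8 + 2))*5 = (15*(-14))*5 = -210*5 = -1050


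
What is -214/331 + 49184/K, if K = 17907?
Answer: 12447806/5927217 ≈ 2.1001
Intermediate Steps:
-214/331 + 49184/K = -214/331 + 49184/17907 = 12447806/5927217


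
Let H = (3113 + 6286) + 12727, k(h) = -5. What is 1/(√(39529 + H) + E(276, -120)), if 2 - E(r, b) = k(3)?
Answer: -7/61606 + √61655/61606 ≈ 0.0039169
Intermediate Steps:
E(r, b) = 7 (E(r, b) = 2 - 1*(-5) = 2 + 5 = 7)
H = 22126 (H = 9399 + 12727 = 22126)
1/(√(39529 + H) + E(276, -120)) = 1/(√(39529 + 22126) + 7) = 1/(√61655 + 7) = 1/(7 + √61655)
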